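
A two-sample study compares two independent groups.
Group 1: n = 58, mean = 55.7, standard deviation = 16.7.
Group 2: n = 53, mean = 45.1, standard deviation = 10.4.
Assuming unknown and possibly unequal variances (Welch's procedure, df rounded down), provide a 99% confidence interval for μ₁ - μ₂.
(3.72, 17.48)

Difference: x̄₁ - x̄₂ = 10.60
SE = √(s₁²/n₁ + s₂²/n₂) = √(16.7²/58 + 10.4²/53) = 2.6171
df = 96.58 → 96 (Welch–Satterthwaite, rounded down)
t* = 2.628

CI: 10.60 ± 2.628 · 2.6171 = 10.60 ± 6.88 = (3.72, 17.48)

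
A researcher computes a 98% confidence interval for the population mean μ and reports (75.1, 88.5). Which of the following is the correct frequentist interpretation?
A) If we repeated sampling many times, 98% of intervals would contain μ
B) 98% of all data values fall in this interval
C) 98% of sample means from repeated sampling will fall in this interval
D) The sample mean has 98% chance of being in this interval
A

A) Correct — this is the frequentist long-run coverage interpretation.
B) Wrong — a CI is about the parameter μ, not individual data values.
C) Wrong — coverage applies to intervals containing μ, not to future x̄ values.
D) Wrong — x̄ is observed and sits in the interval by construction.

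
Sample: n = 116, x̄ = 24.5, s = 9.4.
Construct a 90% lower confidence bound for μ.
μ ≥ 23.38

Lower bound (one-sided):
t* = 1.289 (one-sided for 90%)
Lower bound = x̄ - t* · s/√n = 24.5 - 1.289 · 9.4/√116 = 23.38

We are 90% confident that μ ≥ 23.38.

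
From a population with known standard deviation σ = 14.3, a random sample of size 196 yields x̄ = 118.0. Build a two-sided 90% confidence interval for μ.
(116.32, 119.68)

z-interval (σ known):
z* = 1.645 for 90% confidence

Margin of error = z* · σ/√n = 1.645 · 14.3/√196 = 1.68

CI: (118.0 - 1.68, 118.0 + 1.68) = (116.32, 119.68)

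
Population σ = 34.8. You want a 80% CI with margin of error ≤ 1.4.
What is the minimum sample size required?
n ≥ 1016

For margin E ≤ 1.4:
n ≥ (z* · σ / E)²
n ≥ (1.282 · 34.8 / 1.4)²
n ≥ 1015.50

Minimum n = 1016 (rounding up)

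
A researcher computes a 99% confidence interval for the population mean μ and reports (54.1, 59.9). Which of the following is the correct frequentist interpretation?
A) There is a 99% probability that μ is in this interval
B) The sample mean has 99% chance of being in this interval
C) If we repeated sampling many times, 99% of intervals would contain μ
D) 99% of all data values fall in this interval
C

A) Wrong — μ is fixed; the randomness lives in the interval, not in μ.
B) Wrong — x̄ is observed and sits in the interval by construction.
C) Correct — this is the frequentist long-run coverage interpretation.
D) Wrong — a CI is about the parameter μ, not individual data values.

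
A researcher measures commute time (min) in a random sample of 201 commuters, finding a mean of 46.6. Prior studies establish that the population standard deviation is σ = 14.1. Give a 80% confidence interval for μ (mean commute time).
(45.33, 47.87)

z-interval (σ known):
z* = 1.282 for 80% confidence

Margin of error = z* · σ/√n = 1.282 · 14.1/√201 = 1.27

CI: (46.6 - 1.27, 46.6 + 1.27) = (45.33, 47.87)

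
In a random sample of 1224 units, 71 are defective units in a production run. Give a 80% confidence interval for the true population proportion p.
(0.049, 0.067)

Proportion CI:
p̂ = 71/1224 = 0.05801
SE = √(p̂(1-p̂)/n) = √(0.05801 · 0.94199 / 1224) = 0.00668

z* = 1.282
Margin = z* · SE = 1.282 · 0.00668 = 0.0086

CI: 0.05801 ± 0.0086 = (0.049, 0.067)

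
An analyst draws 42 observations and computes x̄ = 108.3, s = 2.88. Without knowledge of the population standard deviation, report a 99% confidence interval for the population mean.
(107.10, 109.50)

t-interval (σ unknown):
df = n - 1 = 41
t* = 2.701 for 99% confidence

Margin of error = t* · s/√n = 2.701 · 2.88/√42 = 1.20

CI: (107.10, 109.50)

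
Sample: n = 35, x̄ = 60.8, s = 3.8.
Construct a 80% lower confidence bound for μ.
μ ≥ 60.25

Lower bound (one-sided):
t* = 0.852 (one-sided for 80%)
Lower bound = x̄ - t* · s/√n = 60.8 - 0.852 · 3.8/√35 = 60.25

We are 80% confident that μ ≥ 60.25.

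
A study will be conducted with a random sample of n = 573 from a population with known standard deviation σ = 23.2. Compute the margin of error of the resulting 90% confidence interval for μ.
Margin of error = 1.59

Margin of error = z* · σ/√n
= 1.645 · 23.2/√573
= 1.645 · 23.2/23.9374
= 1.59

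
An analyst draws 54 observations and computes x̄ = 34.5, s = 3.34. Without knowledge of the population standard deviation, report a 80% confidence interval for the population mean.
(33.91, 35.09)

t-interval (σ unknown):
df = n - 1 = 53
t* = 1.298 for 80% confidence

Margin of error = t* · s/√n = 1.298 · 3.34/√54 = 0.59

CI: (33.91, 35.09)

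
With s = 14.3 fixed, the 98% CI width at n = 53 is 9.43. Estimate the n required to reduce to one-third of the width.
n ≈ 477

CI width ∝ 1/√n
To reduce width by factor 3, need √n to grow by 3 → need 3² = 9 times as many samples.

Current: n = 53, width = 9.43
New: n = 477, width ≈ 3.06

Width reduced by factor of 9.43/3.06 = 3.08.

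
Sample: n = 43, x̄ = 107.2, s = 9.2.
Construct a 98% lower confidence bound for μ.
μ ≥ 104.23

Lower bound (one-sided):
t* = 2.120 (one-sided for 98%)
Lower bound = x̄ - t* · s/√n = 107.2 - 2.120 · 9.2/√43 = 104.23

We are 98% confident that μ ≥ 104.23.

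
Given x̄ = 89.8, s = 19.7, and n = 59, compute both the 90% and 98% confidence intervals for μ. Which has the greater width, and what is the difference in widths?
98% CI is wider by 3.69

df = 58
90% CI: t* = 1.672, (85.51, 94.09), width = 2 · t* · s/√n = 8.58
98% CI: t* = 2.392, (83.67, 95.93), width = 2 · t* · s/√n = 12.27

The 98% CI is wider by 12.27 - 8.58 = 3.69.
Higher confidence requires a wider interval.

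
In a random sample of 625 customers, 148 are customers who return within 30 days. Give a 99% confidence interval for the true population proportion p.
(0.193, 0.281)

Proportion CI:
p̂ = 148/625 = 0.23680
SE = √(p̂(1-p̂)/n) = √(0.23680 · 0.76320 / 625) = 0.01700

z* = 2.576
Margin = z* · SE = 2.576 · 0.01700 = 0.0438

CI: 0.23680 ± 0.0438 = (0.193, 0.281)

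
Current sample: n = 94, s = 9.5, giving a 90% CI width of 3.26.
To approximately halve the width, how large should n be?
n ≈ 376

CI width ∝ 1/√n
To reduce width by factor 2, need √n to grow by 2 → need 2² = 4 times as many samples.

Current: n = 94, width = 3.26
New: n = 376, width ≈ 1.62

Width reduced by factor of 3.26/1.62 = 2.01.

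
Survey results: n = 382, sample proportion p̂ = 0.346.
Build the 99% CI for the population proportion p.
(0.283, 0.409)

Proportion CI:
SE = √(p̂(1-p̂)/n) = √(0.346 · 0.654 / 382) = 0.02434

z* = 2.576
Margin = z* · SE = 2.576 · 0.02434 = 0.0627

CI: 0.346 ± 0.0627 = (0.283, 0.409)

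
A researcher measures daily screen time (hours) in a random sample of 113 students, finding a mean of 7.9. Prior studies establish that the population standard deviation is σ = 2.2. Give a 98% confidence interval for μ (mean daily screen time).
(7.42, 8.38)

z-interval (σ known):
z* = 2.326 for 98% confidence

Margin of error = z* · σ/√n = 2.326 · 2.2/√113 = 0.48

CI: (7.9 - 0.48, 7.9 + 0.48) = (7.42, 8.38)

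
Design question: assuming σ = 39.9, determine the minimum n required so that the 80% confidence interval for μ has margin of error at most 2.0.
n ≥ 655

For margin E ≤ 2.0:
n ≥ (z* · σ / E)²
n ≥ (1.282 · 39.9 / 2.0)²
n ≥ 654.13

Minimum n = 655 (rounding up)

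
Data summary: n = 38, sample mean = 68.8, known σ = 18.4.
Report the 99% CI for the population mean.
(61.11, 76.49)

z-interval (σ known):
z* = 2.576 for 99% confidence

Margin of error = z* · σ/√n = 2.576 · 18.4/√38 = 7.69

CI: (68.8 - 7.69, 68.8 + 7.69) = (61.11, 76.49)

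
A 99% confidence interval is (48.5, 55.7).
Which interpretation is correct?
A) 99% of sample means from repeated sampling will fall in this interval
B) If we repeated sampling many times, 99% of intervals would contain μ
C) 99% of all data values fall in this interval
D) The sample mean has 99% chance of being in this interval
B

A) Wrong — coverage applies to intervals containing μ, not to future x̄ values.
B) Correct — this is the frequentist long-run coverage interpretation.
C) Wrong — a CI is about the parameter μ, not individual data values.
D) Wrong — x̄ is observed and sits in the interval by construction.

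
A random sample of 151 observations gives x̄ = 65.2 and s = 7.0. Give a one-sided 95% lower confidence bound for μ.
μ ≥ 64.26

Lower bound (one-sided):
t* = 1.655 (one-sided for 95%)
Lower bound = x̄ - t* · s/√n = 65.2 - 1.655 · 7.0/√151 = 64.26

We are 95% confident that μ ≥ 64.26.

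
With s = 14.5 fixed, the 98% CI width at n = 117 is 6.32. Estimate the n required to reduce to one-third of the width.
n ≈ 1053

CI width ∝ 1/√n
To reduce width by factor 3, need √n to grow by 3 → need 3² = 9 times as many samples.

Current: n = 117, width = 6.32
New: n = 1053, width ≈ 2.08

Width reduced by factor of 6.32/2.08 = 3.04.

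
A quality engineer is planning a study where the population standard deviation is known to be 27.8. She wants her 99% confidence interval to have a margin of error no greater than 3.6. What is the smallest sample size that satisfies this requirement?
n ≥ 396

For margin E ≤ 3.6:
n ≥ (z* · σ / E)²
n ≥ (2.576 · 27.8 / 3.6)²
n ≥ 395.71

Minimum n = 396 (rounding up)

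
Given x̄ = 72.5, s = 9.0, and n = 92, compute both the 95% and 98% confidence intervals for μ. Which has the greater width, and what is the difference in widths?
98% CI is wider by 0.71

df = 91
95% CI: t* = 1.986, (70.64, 74.36), width = 2 · t* · s/√n = 3.73
98% CI: t* = 2.368, (70.28, 74.72), width = 2 · t* · s/√n = 4.44

The 98% CI is wider by 4.44 - 3.73 = 0.71.
Higher confidence requires a wider interval.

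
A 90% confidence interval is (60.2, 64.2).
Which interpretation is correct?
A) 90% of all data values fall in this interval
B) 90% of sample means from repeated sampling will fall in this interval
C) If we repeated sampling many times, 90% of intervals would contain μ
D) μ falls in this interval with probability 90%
C

A) Wrong — a CI is about the parameter μ, not individual data values.
B) Wrong — coverage applies to intervals containing μ, not to future x̄ values.
C) Correct — this is the frequentist long-run coverage interpretation.
D) Wrong — μ is fixed; the randomness lives in the interval, not in μ.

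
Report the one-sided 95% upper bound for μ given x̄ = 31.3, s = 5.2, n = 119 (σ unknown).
μ ≤ 32.09

Upper bound (one-sided):
t* = 1.658 (one-sided for 95%)
Upper bound = x̄ + t* · s/√n = 31.3 + 1.658 · 5.2/√119 = 32.09

We are 95% confident that μ ≤ 32.09.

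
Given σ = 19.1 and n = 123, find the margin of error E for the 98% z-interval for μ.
Margin of error = 4.01

Margin of error = z* · σ/√n
= 2.326 · 19.1/√123
= 2.326 · 19.1/11.0905
= 4.01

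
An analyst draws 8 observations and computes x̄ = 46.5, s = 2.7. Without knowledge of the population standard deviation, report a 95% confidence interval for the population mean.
(44.24, 48.76)

t-interval (σ unknown):
df = n - 1 = 7
t* = 2.365 for 95% confidence

Margin of error = t* · s/√n = 2.365 · 2.7/√8 = 2.26

CI: (44.24, 48.76)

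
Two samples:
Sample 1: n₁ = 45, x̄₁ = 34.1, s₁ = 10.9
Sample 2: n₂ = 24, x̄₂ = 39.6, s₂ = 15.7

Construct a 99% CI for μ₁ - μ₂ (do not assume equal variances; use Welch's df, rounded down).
(-15.29, 4.29)

Difference: x̄₁ - x̄₂ = -5.50
SE = √(s₁²/n₁ + s₂²/n₂) = √(10.9²/45 + 15.7²/24) = 3.5931
df = 35.13 → 35 (Welch–Satterthwaite, rounded down)
t* = 2.724

CI: -5.50 ± 2.724 · 3.5931 = -5.50 ± 9.79 = (-15.29, 4.29)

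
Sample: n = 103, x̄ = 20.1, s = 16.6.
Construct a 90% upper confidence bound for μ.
μ ≤ 22.21

Upper bound (one-sided):
t* = 1.290 (one-sided for 90%)
Upper bound = x̄ + t* · s/√n = 20.1 + 1.290 · 16.6/√103 = 22.21

We are 90% confident that μ ≤ 22.21.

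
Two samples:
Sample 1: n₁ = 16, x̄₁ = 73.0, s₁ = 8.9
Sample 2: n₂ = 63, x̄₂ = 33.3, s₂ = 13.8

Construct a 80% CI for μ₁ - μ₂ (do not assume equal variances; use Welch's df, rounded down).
(36.01, 43.39)

Difference: x̄₁ - x̄₂ = 39.70
SE = √(s₁²/n₁ + s₂²/n₂) = √(8.9²/16 + 13.8²/63) = 2.8237
df = 35.69 → 35 (Welch–Satterthwaite, rounded down)
t* = 1.306

CI: 39.70 ± 1.306 · 2.8237 = 39.70 ± 3.69 = (36.01, 43.39)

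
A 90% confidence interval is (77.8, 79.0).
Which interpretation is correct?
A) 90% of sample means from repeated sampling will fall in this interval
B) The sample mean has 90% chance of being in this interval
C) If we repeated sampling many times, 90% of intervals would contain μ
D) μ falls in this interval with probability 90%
C

A) Wrong — coverage applies to intervals containing μ, not to future x̄ values.
B) Wrong — x̄ is observed and sits in the interval by construction.
C) Correct — this is the frequentist long-run coverage interpretation.
D) Wrong — μ is fixed; the randomness lives in the interval, not in μ.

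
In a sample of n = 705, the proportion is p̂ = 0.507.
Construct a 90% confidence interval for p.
(0.476, 0.538)

Proportion CI:
SE = √(p̂(1-p̂)/n) = √(0.507 · 0.493 / 705) = 0.01883

z* = 1.645
Margin = z* · SE = 1.645 · 0.01883 = 0.0310

CI: 0.507 ± 0.0310 = (0.476, 0.538)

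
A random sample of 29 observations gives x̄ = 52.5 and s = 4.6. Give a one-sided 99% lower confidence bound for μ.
μ ≥ 50.39

Lower bound (one-sided):
t* = 2.467 (one-sided for 99%)
Lower bound = x̄ - t* · s/√n = 52.5 - 2.467 · 4.6/√29 = 50.39

We are 99% confident that μ ≥ 50.39.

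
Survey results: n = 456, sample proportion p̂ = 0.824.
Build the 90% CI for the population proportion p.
(0.795, 0.853)

Proportion CI:
SE = √(p̂(1-p̂)/n) = √(0.824 · 0.176 / 456) = 0.01783

z* = 1.645
Margin = z* · SE = 1.645 · 0.01783 = 0.0293

CI: 0.824 ± 0.0293 = (0.795, 0.853)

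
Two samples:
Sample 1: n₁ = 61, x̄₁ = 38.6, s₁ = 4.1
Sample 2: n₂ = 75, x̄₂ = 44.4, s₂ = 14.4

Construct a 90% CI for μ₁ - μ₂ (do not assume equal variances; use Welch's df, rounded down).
(-8.70, -2.90)

Difference: x̄₁ - x̄₂ = -5.80
SE = √(s₁²/n₁ + s₂²/n₂) = √(4.1²/61 + 14.4²/75) = 1.7437
df = 88.40 → 88 (Welch–Satterthwaite, rounded down)
t* = 1.662

CI: -5.80 ± 1.662 · 1.7437 = -5.80 ± 2.90 = (-8.70, -2.90)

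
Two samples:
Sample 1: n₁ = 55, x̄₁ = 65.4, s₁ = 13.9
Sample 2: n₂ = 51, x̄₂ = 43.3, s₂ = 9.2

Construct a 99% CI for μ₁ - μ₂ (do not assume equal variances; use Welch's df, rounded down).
(16.12, 28.08)

Difference: x̄₁ - x̄₂ = 22.10
SE = √(s₁²/n₁ + s₂²/n₂) = √(13.9²/55 + 9.2²/51) = 2.2743
df = 94.34 → 94 (Welch–Satterthwaite, rounded down)
t* = 2.629

CI: 22.10 ± 2.629 · 2.2743 = 22.10 ± 5.98 = (16.12, 28.08)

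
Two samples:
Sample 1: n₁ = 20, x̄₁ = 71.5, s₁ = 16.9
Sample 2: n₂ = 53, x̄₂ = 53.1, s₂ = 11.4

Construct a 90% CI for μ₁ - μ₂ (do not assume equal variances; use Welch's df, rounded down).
(11.41, 25.39)

Difference: x̄₁ - x̄₂ = 18.40
SE = √(s₁²/n₁ + s₂²/n₂) = √(16.9²/20 + 11.4²/53) = 4.0905
df = 25.81 → 25 (Welch–Satterthwaite, rounded down)
t* = 1.708

CI: 18.40 ± 1.708 · 4.0905 = 18.40 ± 6.99 = (11.41, 25.39)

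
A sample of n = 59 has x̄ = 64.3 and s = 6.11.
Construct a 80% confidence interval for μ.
(63.27, 65.33)

t-interval (σ unknown):
df = n - 1 = 58
t* = 1.296 for 80% confidence

Margin of error = t* · s/√n = 1.296 · 6.11/√59 = 1.03

CI: (63.27, 65.33)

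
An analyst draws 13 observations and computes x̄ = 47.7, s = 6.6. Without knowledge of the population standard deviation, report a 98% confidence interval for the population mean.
(42.79, 52.61)

t-interval (σ unknown):
df = n - 1 = 12
t* = 2.681 for 98% confidence

Margin of error = t* · s/√n = 2.681 · 6.6/√13 = 4.91

CI: (42.79, 52.61)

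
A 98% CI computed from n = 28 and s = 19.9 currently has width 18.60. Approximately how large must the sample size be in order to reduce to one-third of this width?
n ≈ 252

CI width ∝ 1/√n
To reduce width by factor 3, need √n to grow by 3 → need 3² = 9 times as many samples.

Current: n = 28, width = 18.60
New: n = 252, width ≈ 5.87

Width reduced by factor of 18.60/5.87 = 3.17.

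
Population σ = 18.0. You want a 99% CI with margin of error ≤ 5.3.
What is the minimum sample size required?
n ≥ 77

For margin E ≤ 5.3:
n ≥ (z* · σ / E)²
n ≥ (2.576 · 18.0 / 5.3)²
n ≥ 76.54

Minimum n = 77 (rounding up)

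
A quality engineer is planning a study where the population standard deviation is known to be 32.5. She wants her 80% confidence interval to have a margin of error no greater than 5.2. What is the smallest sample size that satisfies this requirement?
n ≥ 65

For margin E ≤ 5.2:
n ≥ (z* · σ / E)²
n ≥ (1.282 · 32.5 / 5.2)²
n ≥ 64.20

Minimum n = 65 (rounding up)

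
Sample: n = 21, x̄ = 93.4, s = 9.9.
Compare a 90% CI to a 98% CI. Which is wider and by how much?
98% CI is wider by 3.47

df = 20
90% CI: t* = 1.725, (89.67, 97.13), width = 2 · t* · s/√n = 7.45
98% CI: t* = 2.528, (87.94, 98.86), width = 2 · t* · s/√n = 10.92

The 98% CI is wider by 10.92 - 7.45 = 3.47.
Higher confidence requires a wider interval.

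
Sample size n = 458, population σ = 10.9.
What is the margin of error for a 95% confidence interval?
Margin of error = 1.00

Margin of error = z* · σ/√n
= 1.960 · 10.9/√458
= 1.960 · 10.9/21.4009
= 1.00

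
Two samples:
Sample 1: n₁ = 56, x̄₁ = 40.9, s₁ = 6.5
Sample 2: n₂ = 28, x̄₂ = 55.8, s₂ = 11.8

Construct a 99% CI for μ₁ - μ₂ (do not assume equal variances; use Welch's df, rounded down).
(-21.42, -8.38)

Difference: x̄₁ - x̄₂ = -14.90
SE = √(s₁²/n₁ + s₂²/n₂) = √(6.5²/56 + 11.8²/28) = 2.3932
df = 35.41 → 35 (Welch–Satterthwaite, rounded down)
t* = 2.724

CI: -14.90 ± 2.724 · 2.3932 = -14.90 ± 6.52 = (-21.42, -8.38)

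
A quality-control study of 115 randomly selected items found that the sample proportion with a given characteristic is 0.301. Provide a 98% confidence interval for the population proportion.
(0.202, 0.400)

Proportion CI:
SE = √(p̂(1-p̂)/n) = √(0.301 · 0.699 / 115) = 0.04277

z* = 2.326
Margin = z* · SE = 2.326 · 0.04277 = 0.0995

CI: 0.301 ± 0.0995 = (0.202, 0.400)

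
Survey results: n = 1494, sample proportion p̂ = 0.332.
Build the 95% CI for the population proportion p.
(0.308, 0.356)

Proportion CI:
SE = √(p̂(1-p̂)/n) = √(0.332 · 0.668 / 1494) = 0.01218

z* = 1.960
Margin = z* · SE = 1.960 · 0.01218 = 0.0239

CI: 0.332 ± 0.0239 = (0.308, 0.356)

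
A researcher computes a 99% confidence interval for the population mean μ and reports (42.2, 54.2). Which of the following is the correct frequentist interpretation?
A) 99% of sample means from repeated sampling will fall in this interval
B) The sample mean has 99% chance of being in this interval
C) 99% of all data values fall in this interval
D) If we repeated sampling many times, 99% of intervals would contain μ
D

A) Wrong — coverage applies to intervals containing μ, not to future x̄ values.
B) Wrong — x̄ is observed and sits in the interval by construction.
C) Wrong — a CI is about the parameter μ, not individual data values.
D) Correct — this is the frequentist long-run coverage interpretation.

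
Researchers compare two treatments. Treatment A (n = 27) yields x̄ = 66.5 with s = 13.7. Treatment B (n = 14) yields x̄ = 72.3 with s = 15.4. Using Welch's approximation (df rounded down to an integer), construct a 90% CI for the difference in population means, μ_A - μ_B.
(-14.18, 2.58)

Difference: x̄₁ - x̄₂ = -5.80
SE = √(s₁²/n₁ + s₂²/n₂) = √(13.7²/27 + 15.4²/14) = 4.8879
df = 23.85 → 23 (Welch–Satterthwaite, rounded down)
t* = 1.714

CI: -5.80 ± 1.714 · 4.8879 = -5.80 ± 8.38 = (-14.18, 2.58)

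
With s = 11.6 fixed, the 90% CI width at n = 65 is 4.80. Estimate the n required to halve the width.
n ≈ 260

CI width ∝ 1/√n
To reduce width by factor 2, need √n to grow by 2 → need 2² = 4 times as many samples.

Current: n = 65, width = 4.80
New: n = 260, width ≈ 2.38

Width reduced by factor of 4.80/2.38 = 2.02.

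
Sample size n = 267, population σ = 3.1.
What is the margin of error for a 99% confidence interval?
Margin of error = 0.49

Margin of error = z* · σ/√n
= 2.576 · 3.1/√267
= 2.576 · 3.1/16.3401
= 0.49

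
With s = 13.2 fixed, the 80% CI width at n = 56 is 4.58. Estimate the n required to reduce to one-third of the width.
n ≈ 504

CI width ∝ 1/√n
To reduce width by factor 3, need √n to grow by 3 → need 3² = 9 times as many samples.

Current: n = 56, width = 4.58
New: n = 504, width ≈ 1.51

Width reduced by factor of 4.58/1.51 = 3.03.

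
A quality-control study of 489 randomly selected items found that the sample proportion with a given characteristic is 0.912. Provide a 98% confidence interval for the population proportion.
(0.882, 0.942)

Proportion CI:
SE = √(p̂(1-p̂)/n) = √(0.912 · 0.088 / 489) = 0.01281

z* = 2.326
Margin = z* · SE = 2.326 · 0.01281 = 0.0298

CI: 0.912 ± 0.0298 = (0.882, 0.942)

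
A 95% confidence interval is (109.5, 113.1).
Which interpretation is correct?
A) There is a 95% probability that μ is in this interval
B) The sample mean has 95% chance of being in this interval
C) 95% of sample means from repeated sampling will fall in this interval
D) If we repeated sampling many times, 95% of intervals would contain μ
D

A) Wrong — μ is fixed; the randomness lives in the interval, not in μ.
B) Wrong — x̄ is observed and sits in the interval by construction.
C) Wrong — coverage applies to intervals containing μ, not to future x̄ values.
D) Correct — this is the frequentist long-run coverage interpretation.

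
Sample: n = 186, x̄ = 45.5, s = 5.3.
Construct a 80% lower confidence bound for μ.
μ ≥ 45.17

Lower bound (one-sided):
t* = 0.844 (one-sided for 80%)
Lower bound = x̄ - t* · s/√n = 45.5 - 0.844 · 5.3/√186 = 45.17

We are 80% confident that μ ≥ 45.17.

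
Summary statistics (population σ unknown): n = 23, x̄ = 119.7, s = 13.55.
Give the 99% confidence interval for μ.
(111.74, 127.66)

t-interval (σ unknown):
df = n - 1 = 22
t* = 2.819 for 99% confidence

Margin of error = t* · s/√n = 2.819 · 13.55/√23 = 7.96

CI: (111.74, 127.66)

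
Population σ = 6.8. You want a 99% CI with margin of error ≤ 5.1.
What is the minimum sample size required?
n ≥ 12

For margin E ≤ 5.1:
n ≥ (z* · σ / E)²
n ≥ (2.576 · 6.8 / 5.1)²
n ≥ 11.80

Minimum n = 12 (rounding up)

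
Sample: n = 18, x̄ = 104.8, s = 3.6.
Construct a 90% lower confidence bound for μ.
μ ≥ 103.67

Lower bound (one-sided):
t* = 1.333 (one-sided for 90%)
Lower bound = x̄ - t* · s/√n = 104.8 - 1.333 · 3.6/√18 = 103.67

We are 90% confident that μ ≥ 103.67.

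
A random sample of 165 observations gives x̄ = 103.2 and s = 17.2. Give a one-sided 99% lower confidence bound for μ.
μ ≥ 100.05

Lower bound (one-sided):
t* = 2.349 (one-sided for 99%)
Lower bound = x̄ - t* · s/√n = 103.2 - 2.349 · 17.2/√165 = 100.05

We are 99% confident that μ ≥ 100.05.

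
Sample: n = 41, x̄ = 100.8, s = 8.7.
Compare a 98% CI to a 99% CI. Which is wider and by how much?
99% CI is wider by 0.77

df = 40
98% CI: t* = 2.423, (97.51, 104.09), width = 2 · t* · s/√n = 6.58
99% CI: t* = 2.704, (97.13, 104.47), width = 2 · t* · s/√n = 7.35

The 99% CI is wider by 7.35 - 6.58 = 0.77.
Higher confidence requires a wider interval.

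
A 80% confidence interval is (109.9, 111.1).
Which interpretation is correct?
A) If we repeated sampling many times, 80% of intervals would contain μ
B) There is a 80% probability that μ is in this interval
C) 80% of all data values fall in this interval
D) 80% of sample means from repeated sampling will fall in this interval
A

A) Correct — this is the frequentist long-run coverage interpretation.
B) Wrong — μ is fixed; the randomness lives in the interval, not in μ.
C) Wrong — a CI is about the parameter μ, not individual data values.
D) Wrong — coverage applies to intervals containing μ, not to future x̄ values.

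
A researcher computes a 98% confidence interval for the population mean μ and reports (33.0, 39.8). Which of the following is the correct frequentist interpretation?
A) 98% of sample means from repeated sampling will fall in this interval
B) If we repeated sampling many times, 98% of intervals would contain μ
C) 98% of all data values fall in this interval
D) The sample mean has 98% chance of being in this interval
B

A) Wrong — coverage applies to intervals containing μ, not to future x̄ values.
B) Correct — this is the frequentist long-run coverage interpretation.
C) Wrong — a CI is about the parameter μ, not individual data values.
D) Wrong — x̄ is observed and sits in the interval by construction.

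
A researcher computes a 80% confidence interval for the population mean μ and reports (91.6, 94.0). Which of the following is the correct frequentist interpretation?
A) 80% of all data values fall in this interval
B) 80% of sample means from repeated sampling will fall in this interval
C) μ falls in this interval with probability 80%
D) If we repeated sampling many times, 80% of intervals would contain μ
D

A) Wrong — a CI is about the parameter μ, not individual data values.
B) Wrong — coverage applies to intervals containing μ, not to future x̄ values.
C) Wrong — μ is fixed; the randomness lives in the interval, not in μ.
D) Correct — this is the frequentist long-run coverage interpretation.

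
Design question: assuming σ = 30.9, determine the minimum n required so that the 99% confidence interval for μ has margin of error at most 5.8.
n ≥ 189

For margin E ≤ 5.8:
n ≥ (z* · σ / E)²
n ≥ (2.576 · 30.9 / 5.8)²
n ≥ 188.34

Minimum n = 189 (rounding up)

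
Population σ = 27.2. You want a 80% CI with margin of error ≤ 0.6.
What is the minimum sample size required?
n ≥ 3378

For margin E ≤ 0.6:
n ≥ (z* · σ / E)²
n ≥ (1.282 · 27.2 / 0.6)²
n ≥ 3377.62

Minimum n = 3378 (rounding up)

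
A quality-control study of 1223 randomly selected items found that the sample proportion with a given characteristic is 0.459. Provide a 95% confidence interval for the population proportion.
(0.431, 0.487)

Proportion CI:
SE = √(p̂(1-p̂)/n) = √(0.459 · 0.541 / 1223) = 0.01425

z* = 1.960
Margin = z* · SE = 1.960 · 0.01425 = 0.0279

CI: 0.459 ± 0.0279 = (0.431, 0.487)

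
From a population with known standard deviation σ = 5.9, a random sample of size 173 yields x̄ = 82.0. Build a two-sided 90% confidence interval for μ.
(81.26, 82.74)

z-interval (σ known):
z* = 1.645 for 90% confidence

Margin of error = z* · σ/√n = 1.645 · 5.9/√173 = 0.74

CI: (82.0 - 0.74, 82.0 + 0.74) = (81.26, 82.74)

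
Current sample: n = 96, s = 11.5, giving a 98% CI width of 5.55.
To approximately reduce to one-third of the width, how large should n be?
n ≈ 864

CI width ∝ 1/√n
To reduce width by factor 3, need √n to grow by 3 → need 3² = 9 times as many samples.

Current: n = 96, width = 5.55
New: n = 864, width ≈ 1.82

Width reduced by factor of 5.55/1.82 = 3.05.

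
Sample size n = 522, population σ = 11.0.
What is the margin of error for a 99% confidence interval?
Margin of error = 1.24

Margin of error = z* · σ/√n
= 2.576 · 11.0/√522
= 2.576 · 11.0/22.8473
= 1.24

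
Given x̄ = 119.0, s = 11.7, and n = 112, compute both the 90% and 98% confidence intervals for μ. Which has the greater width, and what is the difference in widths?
98% CI is wider by 1.55

df = 111
90% CI: t* = 1.659, (117.17, 120.83), width = 2 · t* · s/√n = 3.67
98% CI: t* = 2.360, (116.39, 121.61), width = 2 · t* · s/√n = 5.22

The 98% CI is wider by 5.22 - 3.67 = 1.55.
Higher confidence requires a wider interval.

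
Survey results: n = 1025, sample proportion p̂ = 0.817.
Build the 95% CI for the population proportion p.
(0.793, 0.841)

Proportion CI:
SE = √(p̂(1-p̂)/n) = √(0.817 · 0.183 / 1025) = 0.01208

z* = 1.960
Margin = z* · SE = 1.960 · 0.01208 = 0.0237

CI: 0.817 ± 0.0237 = (0.793, 0.841)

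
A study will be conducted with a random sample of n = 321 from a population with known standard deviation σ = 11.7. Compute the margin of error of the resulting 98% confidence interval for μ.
Margin of error = 1.52

Margin of error = z* · σ/√n
= 2.326 · 11.7/√321
= 2.326 · 11.7/17.9165
= 1.52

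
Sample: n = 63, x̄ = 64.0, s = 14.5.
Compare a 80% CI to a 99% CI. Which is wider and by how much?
99% CI is wider by 4.98

df = 62
80% CI: t* = 1.295, (61.63, 66.37), width = 2 · t* · s/√n = 4.73
99% CI: t* = 2.657, (59.15, 68.85), width = 2 · t* · s/√n = 9.71

The 99% CI is wider by 9.71 - 4.73 = 4.98.
Higher confidence requires a wider interval.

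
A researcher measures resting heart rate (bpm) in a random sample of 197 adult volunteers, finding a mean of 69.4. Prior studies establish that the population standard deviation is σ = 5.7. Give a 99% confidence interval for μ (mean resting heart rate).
(68.35, 70.45)

z-interval (σ known):
z* = 2.576 for 99% confidence

Margin of error = z* · σ/√n = 2.576 · 5.7/√197 = 1.05

CI: (69.4 - 1.05, 69.4 + 1.05) = (68.35, 70.45)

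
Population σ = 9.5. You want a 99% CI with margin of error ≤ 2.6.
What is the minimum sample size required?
n ≥ 89

For margin E ≤ 2.6:
n ≥ (z* · σ / E)²
n ≥ (2.576 · 9.5 / 2.6)²
n ≥ 88.59

Minimum n = 89 (rounding up)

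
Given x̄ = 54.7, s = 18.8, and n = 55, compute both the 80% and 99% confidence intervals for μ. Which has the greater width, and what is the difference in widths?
99% CI is wider by 6.96

df = 54
80% CI: t* = 1.297, (51.41, 57.99), width = 2 · t* · s/√n = 6.58
99% CI: t* = 2.670, (47.93, 61.47), width = 2 · t* · s/√n = 13.54

The 99% CI is wider by 13.54 - 6.58 = 6.96.
Higher confidence requires a wider interval.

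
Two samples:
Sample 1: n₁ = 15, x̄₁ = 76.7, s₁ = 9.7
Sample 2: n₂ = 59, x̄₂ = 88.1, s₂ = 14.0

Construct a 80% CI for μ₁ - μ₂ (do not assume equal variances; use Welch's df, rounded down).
(-15.46, -7.34)

Difference: x̄₁ - x̄₂ = -11.40
SE = √(s₁²/n₁ + s₂²/n₂) = √(9.7²/15 + 14.0²/59) = 3.0975
df = 30.68 → 30 (Welch–Satterthwaite, rounded down)
t* = 1.310

CI: -11.40 ± 1.310 · 3.0975 = -11.40 ± 4.06 = (-15.46, -7.34)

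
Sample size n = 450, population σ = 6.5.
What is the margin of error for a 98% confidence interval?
Margin of error = 0.71

Margin of error = z* · σ/√n
= 2.326 · 6.5/√450
= 2.326 · 6.5/21.2132
= 0.71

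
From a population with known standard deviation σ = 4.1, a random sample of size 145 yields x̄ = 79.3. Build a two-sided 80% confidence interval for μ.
(78.86, 79.74)

z-interval (σ known):
z* = 1.282 for 80% confidence

Margin of error = z* · σ/√n = 1.282 · 4.1/√145 = 0.44

CI: (79.3 - 0.44, 79.3 + 0.44) = (78.86, 79.74)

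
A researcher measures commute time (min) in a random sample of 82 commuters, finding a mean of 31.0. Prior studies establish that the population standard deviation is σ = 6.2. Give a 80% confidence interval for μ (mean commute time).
(30.12, 31.88)

z-interval (σ known):
z* = 1.282 for 80% confidence

Margin of error = z* · σ/√n = 1.282 · 6.2/√82 = 0.88

CI: (31.0 - 0.88, 31.0 + 0.88) = (30.12, 31.88)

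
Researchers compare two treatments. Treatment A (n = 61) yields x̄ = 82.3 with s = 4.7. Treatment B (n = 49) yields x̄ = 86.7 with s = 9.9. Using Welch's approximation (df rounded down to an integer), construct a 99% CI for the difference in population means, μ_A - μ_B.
(-8.48, -0.32)

Difference: x̄₁ - x̄₂ = -4.40
SE = √(s₁²/n₁ + s₂²/n₂) = √(4.7²/61 + 9.9²/49) = 1.5370
df = 65.24 → 65 (Welch–Satterthwaite, rounded down)
t* = 2.654

CI: -4.40 ± 2.654 · 1.5370 = -4.40 ± 4.08 = (-8.48, -0.32)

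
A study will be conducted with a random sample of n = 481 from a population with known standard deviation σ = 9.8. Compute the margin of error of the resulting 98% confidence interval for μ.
Margin of error = 1.04

Margin of error = z* · σ/√n
= 2.326 · 9.8/√481
= 2.326 · 9.8/21.9317
= 1.04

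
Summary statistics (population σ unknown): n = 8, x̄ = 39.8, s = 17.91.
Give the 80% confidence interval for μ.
(30.84, 48.76)

t-interval (σ unknown):
df = n - 1 = 7
t* = 1.415 for 80% confidence

Margin of error = t* · s/√n = 1.415 · 17.91/√8 = 8.96

CI: (30.84, 48.76)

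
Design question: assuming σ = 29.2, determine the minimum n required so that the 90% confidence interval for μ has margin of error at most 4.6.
n ≥ 110

For margin E ≤ 4.6:
n ≥ (z* · σ / E)²
n ≥ (1.645 · 29.2 / 4.6)²
n ≥ 109.04

Minimum n = 110 (rounding up)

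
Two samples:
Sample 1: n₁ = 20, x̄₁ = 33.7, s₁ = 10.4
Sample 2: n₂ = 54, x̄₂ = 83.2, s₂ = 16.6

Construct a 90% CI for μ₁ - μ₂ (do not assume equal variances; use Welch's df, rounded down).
(-54.93, -44.07)

Difference: x̄₁ - x̄₂ = -49.50
SE = √(s₁²/n₁ + s₂²/n₂) = √(10.4²/20 + 16.6²/54) = 3.2421
df = 54.41 → 54 (Welch–Satterthwaite, rounded down)
t* = 1.674

CI: -49.50 ± 1.674 · 3.2421 = -49.50 ± 5.43 = (-54.93, -44.07)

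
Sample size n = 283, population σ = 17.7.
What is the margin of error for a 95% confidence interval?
Margin of error = 2.06

Margin of error = z* · σ/√n
= 1.960 · 17.7/√283
= 1.960 · 17.7/16.8226
= 2.06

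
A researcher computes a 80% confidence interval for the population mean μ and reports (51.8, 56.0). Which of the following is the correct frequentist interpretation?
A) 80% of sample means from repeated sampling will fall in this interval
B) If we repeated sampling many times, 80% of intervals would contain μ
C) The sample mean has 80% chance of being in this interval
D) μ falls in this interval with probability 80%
B

A) Wrong — coverage applies to intervals containing μ, not to future x̄ values.
B) Correct — this is the frequentist long-run coverage interpretation.
C) Wrong — x̄ is observed and sits in the interval by construction.
D) Wrong — μ is fixed; the randomness lives in the interval, not in μ.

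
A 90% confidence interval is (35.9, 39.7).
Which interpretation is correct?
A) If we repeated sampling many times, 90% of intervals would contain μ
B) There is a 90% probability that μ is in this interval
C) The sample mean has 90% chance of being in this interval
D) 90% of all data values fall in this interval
A

A) Correct — this is the frequentist long-run coverage interpretation.
B) Wrong — μ is fixed; the randomness lives in the interval, not in μ.
C) Wrong — x̄ is observed and sits in the interval by construction.
D) Wrong — a CI is about the parameter μ, not individual data values.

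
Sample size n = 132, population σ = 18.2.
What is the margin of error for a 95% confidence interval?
Margin of error = 3.10

Margin of error = z* · σ/√n
= 1.960 · 18.2/√132
= 1.960 · 18.2/11.4891
= 3.10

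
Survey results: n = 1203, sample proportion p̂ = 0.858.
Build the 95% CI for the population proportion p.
(0.838, 0.878)

Proportion CI:
SE = √(p̂(1-p̂)/n) = √(0.858 · 0.142 / 1203) = 0.01006

z* = 1.960
Margin = z* · SE = 1.960 · 0.01006 = 0.0197

CI: 0.858 ± 0.0197 = (0.838, 0.878)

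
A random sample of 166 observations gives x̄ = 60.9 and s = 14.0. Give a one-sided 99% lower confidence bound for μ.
μ ≥ 58.35

Lower bound (one-sided):
t* = 2.349 (one-sided for 99%)
Lower bound = x̄ - t* · s/√n = 60.9 - 2.349 · 14.0/√166 = 58.35

We are 99% confident that μ ≥ 58.35.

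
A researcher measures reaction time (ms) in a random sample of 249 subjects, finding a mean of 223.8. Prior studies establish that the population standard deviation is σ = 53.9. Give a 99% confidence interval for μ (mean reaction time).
(215.00, 232.60)

z-interval (σ known):
z* = 2.576 for 99% confidence

Margin of error = z* · σ/√n = 2.576 · 53.9/√249 = 8.80

CI: (223.8 - 8.80, 223.8 + 8.80) = (215.00, 232.60)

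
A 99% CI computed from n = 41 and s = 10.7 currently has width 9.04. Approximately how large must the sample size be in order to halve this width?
n ≈ 164

CI width ∝ 1/√n
To reduce width by factor 2, need √n to grow by 2 → need 2² = 4 times as many samples.

Current: n = 41, width = 9.04
New: n = 164, width ≈ 4.35

Width reduced by factor of 9.04/4.35 = 2.08.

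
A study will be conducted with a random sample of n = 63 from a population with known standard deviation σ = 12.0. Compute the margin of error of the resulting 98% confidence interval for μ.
Margin of error = 3.52

Margin of error = z* · σ/√n
= 2.326 · 12.0/√63
= 2.326 · 12.0/7.9373
= 3.52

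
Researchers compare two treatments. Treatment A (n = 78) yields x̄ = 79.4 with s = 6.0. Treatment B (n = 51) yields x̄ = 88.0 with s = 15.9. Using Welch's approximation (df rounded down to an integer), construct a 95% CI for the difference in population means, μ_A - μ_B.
(-13.26, -3.94)

Difference: x̄₁ - x̄₂ = -8.60
SE = √(s₁²/n₁ + s₂²/n₂) = √(6.0²/78 + 15.9²/51) = 2.3278
df = 59.41 → 59 (Welch–Satterthwaite, rounded down)
t* = 2.001

CI: -8.60 ± 2.001 · 2.3278 = -8.60 ± 4.66 = (-13.26, -3.94)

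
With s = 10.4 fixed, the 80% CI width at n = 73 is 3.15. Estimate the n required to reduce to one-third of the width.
n ≈ 657

CI width ∝ 1/√n
To reduce width by factor 3, need √n to grow by 3 → need 3² = 9 times as many samples.

Current: n = 73, width = 3.15
New: n = 657, width ≈ 1.04

Width reduced by factor of 3.15/1.04 = 3.03.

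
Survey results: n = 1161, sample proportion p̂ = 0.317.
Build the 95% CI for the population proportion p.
(0.290, 0.344)

Proportion CI:
SE = √(p̂(1-p̂)/n) = √(0.317 · 0.683 / 1161) = 0.01366

z* = 1.960
Margin = z* · SE = 1.960 · 0.01366 = 0.0268

CI: 0.317 ± 0.0268 = (0.290, 0.344)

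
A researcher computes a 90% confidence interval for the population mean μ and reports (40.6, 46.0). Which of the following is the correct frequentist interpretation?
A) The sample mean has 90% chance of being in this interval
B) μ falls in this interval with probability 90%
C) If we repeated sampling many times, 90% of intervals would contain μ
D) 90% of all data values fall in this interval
C

A) Wrong — x̄ is observed and sits in the interval by construction.
B) Wrong — μ is fixed; the randomness lives in the interval, not in μ.
C) Correct — this is the frequentist long-run coverage interpretation.
D) Wrong — a CI is about the parameter μ, not individual data values.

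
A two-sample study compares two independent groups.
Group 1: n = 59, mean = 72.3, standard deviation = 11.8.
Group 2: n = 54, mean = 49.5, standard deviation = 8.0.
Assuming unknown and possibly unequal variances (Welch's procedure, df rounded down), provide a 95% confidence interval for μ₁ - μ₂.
(19.07, 26.53)

Difference: x̄₁ - x̄₂ = 22.80
SE = √(s₁²/n₁ + s₂²/n₂) = √(11.8²/59 + 8.0²/54) = 1.8829
df = 102.57 → 102 (Welch–Satterthwaite, rounded down)
t* = 1.983

CI: 22.80 ± 1.983 · 1.8829 = 22.80 ± 3.73 = (19.07, 26.53)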